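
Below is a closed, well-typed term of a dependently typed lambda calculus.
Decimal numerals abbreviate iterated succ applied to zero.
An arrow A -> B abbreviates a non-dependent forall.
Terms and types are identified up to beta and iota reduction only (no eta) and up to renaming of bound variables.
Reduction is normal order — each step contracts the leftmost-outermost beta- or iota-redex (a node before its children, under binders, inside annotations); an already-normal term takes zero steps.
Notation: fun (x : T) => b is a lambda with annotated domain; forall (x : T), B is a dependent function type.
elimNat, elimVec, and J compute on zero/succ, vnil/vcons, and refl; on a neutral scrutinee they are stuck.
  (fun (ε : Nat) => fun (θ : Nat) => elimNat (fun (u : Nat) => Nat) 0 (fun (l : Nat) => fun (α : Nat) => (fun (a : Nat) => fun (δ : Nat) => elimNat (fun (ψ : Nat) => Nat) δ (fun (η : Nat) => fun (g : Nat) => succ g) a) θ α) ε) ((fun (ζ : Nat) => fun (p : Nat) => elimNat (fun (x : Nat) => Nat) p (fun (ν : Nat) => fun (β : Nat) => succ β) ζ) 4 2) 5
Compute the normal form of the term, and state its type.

resulting normal form:
  30
inferred type:
  Nat
observation: reduction starts at a beta-redex, and 54 normal-order steps reach the normal form.


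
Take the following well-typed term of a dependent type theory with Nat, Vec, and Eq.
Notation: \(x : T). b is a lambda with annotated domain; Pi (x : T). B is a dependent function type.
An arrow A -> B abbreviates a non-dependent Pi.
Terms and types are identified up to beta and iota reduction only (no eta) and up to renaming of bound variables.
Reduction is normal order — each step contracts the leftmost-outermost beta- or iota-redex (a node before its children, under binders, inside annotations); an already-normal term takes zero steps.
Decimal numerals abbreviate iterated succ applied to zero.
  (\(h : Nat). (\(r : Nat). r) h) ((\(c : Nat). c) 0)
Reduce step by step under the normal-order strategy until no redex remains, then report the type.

normal-order reduction sequence:
  (\(h : Nat). (\(r : Nat). r) h) ((\(c : Nat). c) 0)
  ~> (\(h : Nat). h) ((\(r : Nat). r) 0)
  ~> (\(h : Nat). h) 0
  ~> 0
type:
  Nat


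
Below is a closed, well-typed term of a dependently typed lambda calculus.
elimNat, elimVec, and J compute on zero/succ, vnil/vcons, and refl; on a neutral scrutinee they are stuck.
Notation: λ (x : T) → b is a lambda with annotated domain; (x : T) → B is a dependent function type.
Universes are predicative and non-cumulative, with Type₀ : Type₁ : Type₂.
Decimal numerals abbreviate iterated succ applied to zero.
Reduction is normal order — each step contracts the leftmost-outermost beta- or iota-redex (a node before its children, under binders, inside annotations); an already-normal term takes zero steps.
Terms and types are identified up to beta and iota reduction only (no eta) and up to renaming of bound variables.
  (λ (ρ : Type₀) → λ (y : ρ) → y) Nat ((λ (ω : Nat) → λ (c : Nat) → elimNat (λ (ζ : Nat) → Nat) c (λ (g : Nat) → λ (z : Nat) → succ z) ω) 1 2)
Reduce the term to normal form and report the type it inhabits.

normal form:
  3
type:
  Nat
observation: normalization takes exactly 8 steps under the normal-order strategy.


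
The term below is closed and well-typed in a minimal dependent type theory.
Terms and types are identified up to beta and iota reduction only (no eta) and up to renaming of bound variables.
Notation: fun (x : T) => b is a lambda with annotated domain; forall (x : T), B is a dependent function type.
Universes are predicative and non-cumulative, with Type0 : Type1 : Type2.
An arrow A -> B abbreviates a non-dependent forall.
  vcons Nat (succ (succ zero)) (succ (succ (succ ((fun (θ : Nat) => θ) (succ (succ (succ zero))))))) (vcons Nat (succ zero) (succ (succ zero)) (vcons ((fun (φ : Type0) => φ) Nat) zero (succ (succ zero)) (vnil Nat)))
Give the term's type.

inferred type:
  Vec Nat (succ (succ (succ zero)))


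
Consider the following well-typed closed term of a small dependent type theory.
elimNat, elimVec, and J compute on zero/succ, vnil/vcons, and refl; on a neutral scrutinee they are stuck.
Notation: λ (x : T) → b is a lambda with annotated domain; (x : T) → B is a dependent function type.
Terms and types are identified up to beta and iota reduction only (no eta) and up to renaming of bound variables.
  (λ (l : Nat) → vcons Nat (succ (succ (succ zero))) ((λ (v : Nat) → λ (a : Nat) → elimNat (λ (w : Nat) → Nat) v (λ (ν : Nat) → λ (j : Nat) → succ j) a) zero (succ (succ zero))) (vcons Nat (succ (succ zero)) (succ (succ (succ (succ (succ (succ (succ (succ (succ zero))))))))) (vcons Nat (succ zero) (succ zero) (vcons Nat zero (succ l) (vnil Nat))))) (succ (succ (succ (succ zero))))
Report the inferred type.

the term's type:
  Vec Nat (succ (succ (succ (succ zero))))


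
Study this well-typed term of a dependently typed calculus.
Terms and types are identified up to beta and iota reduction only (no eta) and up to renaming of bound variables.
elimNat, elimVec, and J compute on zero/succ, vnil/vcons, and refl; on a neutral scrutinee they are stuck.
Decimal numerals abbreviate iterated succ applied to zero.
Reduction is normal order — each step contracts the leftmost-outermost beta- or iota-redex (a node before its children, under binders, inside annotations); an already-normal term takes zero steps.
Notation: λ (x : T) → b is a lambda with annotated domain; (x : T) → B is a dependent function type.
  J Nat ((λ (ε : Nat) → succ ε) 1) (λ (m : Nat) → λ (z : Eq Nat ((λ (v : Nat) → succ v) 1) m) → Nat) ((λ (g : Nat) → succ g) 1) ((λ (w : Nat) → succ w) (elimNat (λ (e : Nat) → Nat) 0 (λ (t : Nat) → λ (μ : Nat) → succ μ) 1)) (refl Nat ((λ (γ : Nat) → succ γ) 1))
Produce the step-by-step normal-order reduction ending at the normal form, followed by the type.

normal-order reduction sequence:
  J Nat ((λ (ε : Nat) → succ ε) 1) (λ (m : Nat) → λ (z : Eq Nat ((λ (v : Nat) → succ v) 1) m) → Nat) ((λ (g : Nat) → succ g) 1) ((λ (w : Nat) → succ w) (elimNat (λ (e : Nat) → Nat) 0 (λ (t : Nat) → λ (μ : Nat) → succ μ) 1)) (refl Nat ((λ (γ : Nat) → succ γ) 1))
  ~> (λ (ε : Nat) → succ ε) 1
  ~> 2
inferred type:
  Nat


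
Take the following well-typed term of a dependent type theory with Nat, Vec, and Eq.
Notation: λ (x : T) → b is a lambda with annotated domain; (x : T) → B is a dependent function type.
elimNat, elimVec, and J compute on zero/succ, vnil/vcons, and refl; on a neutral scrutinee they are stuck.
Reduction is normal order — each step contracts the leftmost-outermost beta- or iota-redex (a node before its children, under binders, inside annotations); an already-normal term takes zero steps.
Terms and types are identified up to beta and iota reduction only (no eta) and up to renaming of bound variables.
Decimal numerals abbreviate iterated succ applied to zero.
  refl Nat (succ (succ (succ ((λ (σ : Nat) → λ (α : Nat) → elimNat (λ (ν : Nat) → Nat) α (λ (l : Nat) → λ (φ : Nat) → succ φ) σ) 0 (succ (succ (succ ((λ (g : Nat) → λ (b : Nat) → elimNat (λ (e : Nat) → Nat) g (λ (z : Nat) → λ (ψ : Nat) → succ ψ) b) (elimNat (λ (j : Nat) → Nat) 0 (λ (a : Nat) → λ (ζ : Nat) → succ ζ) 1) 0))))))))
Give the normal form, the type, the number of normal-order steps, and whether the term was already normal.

normal form:
  refl Nat 7
type:
  Eq Nat 7 7
reduction steps (normal order): 10
term was already normal: no
first contracted redex: a beta-redex


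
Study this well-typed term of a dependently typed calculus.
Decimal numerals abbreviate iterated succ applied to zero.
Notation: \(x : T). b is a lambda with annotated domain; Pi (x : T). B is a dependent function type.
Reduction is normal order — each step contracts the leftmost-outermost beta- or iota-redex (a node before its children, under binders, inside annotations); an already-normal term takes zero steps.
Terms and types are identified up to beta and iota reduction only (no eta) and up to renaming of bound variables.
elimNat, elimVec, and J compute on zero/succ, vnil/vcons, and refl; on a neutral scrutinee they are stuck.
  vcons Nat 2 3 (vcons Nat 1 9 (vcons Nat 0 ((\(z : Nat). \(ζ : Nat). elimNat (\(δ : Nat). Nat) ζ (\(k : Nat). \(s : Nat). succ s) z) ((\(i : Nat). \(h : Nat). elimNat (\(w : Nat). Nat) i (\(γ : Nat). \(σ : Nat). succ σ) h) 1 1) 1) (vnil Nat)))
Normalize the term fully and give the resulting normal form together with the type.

reduced normal form:
  vcons Nat 2 3 (vcons Nat 1 9 (vcons Nat 0 3 (vnil Nat)))
type:
  Vec Nat 3


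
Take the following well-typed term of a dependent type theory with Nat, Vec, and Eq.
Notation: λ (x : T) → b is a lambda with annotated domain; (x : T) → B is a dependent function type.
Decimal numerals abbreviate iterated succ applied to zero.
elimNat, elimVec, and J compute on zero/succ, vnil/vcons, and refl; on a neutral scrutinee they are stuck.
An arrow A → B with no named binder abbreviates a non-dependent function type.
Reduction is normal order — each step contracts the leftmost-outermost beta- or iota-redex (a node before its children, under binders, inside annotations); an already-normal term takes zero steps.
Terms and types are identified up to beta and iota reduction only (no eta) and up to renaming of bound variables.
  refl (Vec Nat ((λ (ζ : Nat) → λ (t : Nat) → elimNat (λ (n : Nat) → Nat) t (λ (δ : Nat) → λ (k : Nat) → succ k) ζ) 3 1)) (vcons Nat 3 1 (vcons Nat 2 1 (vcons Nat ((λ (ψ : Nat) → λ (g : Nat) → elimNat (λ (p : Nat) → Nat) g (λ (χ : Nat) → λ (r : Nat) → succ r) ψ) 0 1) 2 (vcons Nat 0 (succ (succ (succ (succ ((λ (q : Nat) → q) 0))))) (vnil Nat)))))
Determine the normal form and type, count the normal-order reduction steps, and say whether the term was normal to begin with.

reduced normal form:
  refl (Vec Nat 4) (vcons Nat 3 1 (vcons Nat 2 1 (vcons Nat 1 2 (vcons Nat 0 4 (vnil Nat)))))
type:
  Eq (Vec Nat 4) (vcons Nat 3 1 (vcons Nat 2 1 (vcons Nat 1 2 (vcons Nat 0 4 (vnil Nat))))) (vcons Nat 3 1 (vcons Nat 2 1 (vcons Nat 1 2 (vcons Nat 0 4 (vnil Nat)))))
normal-order step count: 16
started in normal form: no
first redex: a beta-redex


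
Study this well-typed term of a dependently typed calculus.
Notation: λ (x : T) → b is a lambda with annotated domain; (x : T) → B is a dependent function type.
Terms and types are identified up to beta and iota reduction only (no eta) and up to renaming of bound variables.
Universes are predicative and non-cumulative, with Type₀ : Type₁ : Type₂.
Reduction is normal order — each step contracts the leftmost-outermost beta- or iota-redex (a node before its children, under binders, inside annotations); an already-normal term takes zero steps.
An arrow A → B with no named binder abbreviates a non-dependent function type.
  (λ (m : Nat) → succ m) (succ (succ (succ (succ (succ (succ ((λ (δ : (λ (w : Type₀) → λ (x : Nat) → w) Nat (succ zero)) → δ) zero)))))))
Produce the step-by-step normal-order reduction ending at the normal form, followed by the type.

normal-order reduction sequence:
  (λ (m : Nat) → succ m) (succ (succ (succ (succ (succ (succ ((λ (δ : (λ (w : Type₀) → λ (x : Nat) → w) Nat (succ zero)) → δ) zero)))))))
  ~> succ (succ (succ (succ (succ (succ (succ ((λ (m : (λ (δ : Type₀) → λ (w : Nat) → δ) Nat (succ zero)) → m) zero)))))))
  ~> succ (succ (succ (succ (succ (succ (succ zero))))))
the term's type:
  Nat


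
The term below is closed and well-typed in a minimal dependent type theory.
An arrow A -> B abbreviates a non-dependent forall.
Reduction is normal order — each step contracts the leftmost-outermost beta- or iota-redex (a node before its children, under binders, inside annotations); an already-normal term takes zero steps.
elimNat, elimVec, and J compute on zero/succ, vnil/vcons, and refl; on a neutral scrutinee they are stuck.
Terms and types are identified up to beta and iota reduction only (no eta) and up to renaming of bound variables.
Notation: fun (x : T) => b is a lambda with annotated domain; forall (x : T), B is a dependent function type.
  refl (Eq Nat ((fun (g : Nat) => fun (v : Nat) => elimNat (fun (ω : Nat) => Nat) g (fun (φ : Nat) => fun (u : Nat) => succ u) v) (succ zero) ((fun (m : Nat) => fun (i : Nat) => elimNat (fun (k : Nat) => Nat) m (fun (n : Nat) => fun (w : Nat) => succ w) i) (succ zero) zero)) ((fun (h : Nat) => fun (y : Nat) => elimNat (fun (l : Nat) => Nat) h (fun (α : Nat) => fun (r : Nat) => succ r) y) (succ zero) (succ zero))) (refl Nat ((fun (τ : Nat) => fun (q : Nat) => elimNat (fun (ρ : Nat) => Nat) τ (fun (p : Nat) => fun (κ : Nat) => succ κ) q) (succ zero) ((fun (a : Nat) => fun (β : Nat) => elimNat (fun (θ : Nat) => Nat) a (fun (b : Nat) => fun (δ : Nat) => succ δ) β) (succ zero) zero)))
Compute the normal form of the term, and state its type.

reduced normal form:
  refl (Eq Nat (succ (succ zero)) (succ (succ zero))) (refl Nat (succ (succ zero)))
type:
  Eq (Eq Nat (succ (succ zero)) (succ (succ zero))) (refl Nat (succ (succ zero))) (refl Nat (succ (succ zero)))


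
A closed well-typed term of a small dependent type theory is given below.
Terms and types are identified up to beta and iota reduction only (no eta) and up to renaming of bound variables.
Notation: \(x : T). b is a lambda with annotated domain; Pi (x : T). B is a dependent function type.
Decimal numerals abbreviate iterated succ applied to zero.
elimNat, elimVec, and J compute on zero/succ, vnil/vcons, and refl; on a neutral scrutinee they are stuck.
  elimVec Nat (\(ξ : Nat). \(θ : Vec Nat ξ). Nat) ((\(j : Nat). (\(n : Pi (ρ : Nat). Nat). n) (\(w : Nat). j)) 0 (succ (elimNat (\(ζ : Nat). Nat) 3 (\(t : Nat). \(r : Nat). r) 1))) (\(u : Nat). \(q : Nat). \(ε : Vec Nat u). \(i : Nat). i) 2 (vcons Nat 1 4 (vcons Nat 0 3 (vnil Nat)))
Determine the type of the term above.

the term's type:
  Nat


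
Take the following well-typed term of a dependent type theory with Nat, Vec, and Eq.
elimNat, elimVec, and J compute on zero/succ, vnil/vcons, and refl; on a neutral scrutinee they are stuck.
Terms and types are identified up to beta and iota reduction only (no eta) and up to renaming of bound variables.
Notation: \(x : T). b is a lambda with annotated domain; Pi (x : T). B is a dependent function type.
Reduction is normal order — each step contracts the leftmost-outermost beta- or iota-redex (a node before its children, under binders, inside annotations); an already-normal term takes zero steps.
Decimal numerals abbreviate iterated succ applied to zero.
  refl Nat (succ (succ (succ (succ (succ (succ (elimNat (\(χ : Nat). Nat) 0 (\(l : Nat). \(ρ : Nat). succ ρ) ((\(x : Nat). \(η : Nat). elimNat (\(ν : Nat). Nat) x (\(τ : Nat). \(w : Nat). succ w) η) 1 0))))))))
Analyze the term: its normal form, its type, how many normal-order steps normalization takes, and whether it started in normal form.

reduced normal form:
  refl Nat 7
inferred type:
  Eq Nat 7 7
reduction steps (normal order): 7
term was already normal: no
first contracted redex: a beta-redex


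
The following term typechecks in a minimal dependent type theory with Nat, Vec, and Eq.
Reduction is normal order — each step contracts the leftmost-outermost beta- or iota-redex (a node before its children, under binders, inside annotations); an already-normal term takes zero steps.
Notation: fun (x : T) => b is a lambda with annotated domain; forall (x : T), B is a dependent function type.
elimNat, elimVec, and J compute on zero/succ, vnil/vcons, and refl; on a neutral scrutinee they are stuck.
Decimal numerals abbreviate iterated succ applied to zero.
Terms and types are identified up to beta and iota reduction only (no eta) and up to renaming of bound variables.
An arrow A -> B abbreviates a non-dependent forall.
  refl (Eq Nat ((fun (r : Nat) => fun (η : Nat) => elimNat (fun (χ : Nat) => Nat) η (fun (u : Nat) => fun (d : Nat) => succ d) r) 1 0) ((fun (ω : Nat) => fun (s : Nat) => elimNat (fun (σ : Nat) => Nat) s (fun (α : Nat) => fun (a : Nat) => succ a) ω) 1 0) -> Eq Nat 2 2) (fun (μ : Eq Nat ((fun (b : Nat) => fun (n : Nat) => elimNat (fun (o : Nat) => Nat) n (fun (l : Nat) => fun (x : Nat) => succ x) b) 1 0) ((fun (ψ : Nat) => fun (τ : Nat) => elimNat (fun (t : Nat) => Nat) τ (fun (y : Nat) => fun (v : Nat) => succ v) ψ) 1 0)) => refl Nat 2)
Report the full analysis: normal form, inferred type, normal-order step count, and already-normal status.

reduced normal form:
  refl (Eq Nat 1 1 -> Eq Nat 2 2) (fun (r : Eq Nat 1 1) => refl Nat 2)
type:
  Eq (Eq Nat 1 1 -> Eq Nat 2 2) (fun (r : Eq Nat 1 1) => refl Nat 2) (fun (η : Eq Nat 1 1) => refl Nat 2)
normal-order step count: 24
started in normal form: no
first contracted redex: a beta-redex


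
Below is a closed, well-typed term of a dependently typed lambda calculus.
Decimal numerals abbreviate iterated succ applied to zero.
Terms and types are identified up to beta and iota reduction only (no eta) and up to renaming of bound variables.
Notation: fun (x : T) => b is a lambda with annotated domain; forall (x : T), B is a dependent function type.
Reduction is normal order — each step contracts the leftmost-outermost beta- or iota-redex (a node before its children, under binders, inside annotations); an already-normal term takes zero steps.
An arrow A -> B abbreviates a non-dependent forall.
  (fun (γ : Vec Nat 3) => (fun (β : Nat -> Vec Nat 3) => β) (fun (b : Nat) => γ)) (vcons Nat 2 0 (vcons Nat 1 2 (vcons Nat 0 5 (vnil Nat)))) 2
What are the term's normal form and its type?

resulting normal form:
  vcons Nat 2 0 (vcons Nat 1 2 (vcons Nat 0 5 (vnil Nat)))
inferred type:
  Vec Nat 3
observation: normalization takes exactly 3 steps under the normal-order strategy.


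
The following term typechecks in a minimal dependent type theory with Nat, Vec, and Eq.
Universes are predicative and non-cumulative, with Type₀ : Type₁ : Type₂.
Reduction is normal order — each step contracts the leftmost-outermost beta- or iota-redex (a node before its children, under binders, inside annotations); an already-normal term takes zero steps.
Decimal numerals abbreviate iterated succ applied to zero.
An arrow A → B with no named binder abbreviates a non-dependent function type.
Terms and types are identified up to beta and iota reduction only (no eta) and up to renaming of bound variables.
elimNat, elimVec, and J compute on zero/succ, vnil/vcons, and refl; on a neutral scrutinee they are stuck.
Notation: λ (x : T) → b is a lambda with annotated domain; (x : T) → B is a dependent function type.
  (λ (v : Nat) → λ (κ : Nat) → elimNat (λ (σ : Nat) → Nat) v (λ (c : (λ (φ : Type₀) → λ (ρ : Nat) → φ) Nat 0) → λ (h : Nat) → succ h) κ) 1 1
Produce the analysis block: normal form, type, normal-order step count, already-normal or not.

reduced normal form:
  2
inferred type:
  Nat
steps to reach normal form (normal order): 6
term was already normal: no
first redex: a beta-redex


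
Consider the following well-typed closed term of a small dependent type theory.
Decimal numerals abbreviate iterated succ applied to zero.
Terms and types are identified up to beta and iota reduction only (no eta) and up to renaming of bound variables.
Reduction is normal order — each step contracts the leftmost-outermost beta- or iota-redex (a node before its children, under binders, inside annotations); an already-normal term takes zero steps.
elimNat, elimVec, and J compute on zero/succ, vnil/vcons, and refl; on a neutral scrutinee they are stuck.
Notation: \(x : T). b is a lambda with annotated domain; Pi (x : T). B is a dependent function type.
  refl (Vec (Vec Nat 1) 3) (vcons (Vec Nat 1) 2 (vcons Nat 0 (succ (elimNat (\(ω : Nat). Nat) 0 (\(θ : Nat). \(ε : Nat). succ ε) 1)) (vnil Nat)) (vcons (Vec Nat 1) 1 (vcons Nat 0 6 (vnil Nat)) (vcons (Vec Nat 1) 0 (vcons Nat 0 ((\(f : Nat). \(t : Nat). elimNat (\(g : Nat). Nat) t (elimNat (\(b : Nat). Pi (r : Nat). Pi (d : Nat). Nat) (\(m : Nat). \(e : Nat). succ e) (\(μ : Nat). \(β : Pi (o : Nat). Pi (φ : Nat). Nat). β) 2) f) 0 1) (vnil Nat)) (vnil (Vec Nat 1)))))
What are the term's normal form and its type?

resulting normal form:
  refl (Vec (Vec Nat 1) 3) (vcons (Vec Nat 1) 2 (vcons Nat 0 2 (vnil Nat)) (vcons (Vec Nat 1) 1 (vcons Nat 0 6 (vnil Nat)) (vcons (Vec Nat 1) 0 (vcons Nat 0 1 (vnil Nat)) (vnil (Vec Nat 1)))))
the term's type:
  Eq (Vec (Vec Nat 1) 3) (vcons (Vec Nat 1) 2 (vcons Nat 0 2 (vnil Nat)) (vcons (Vec Nat 1) 1 (vcons Nat 0 6 (vnil Nat)) (vcons (Vec Nat 1) 0 (vcons Nat 0 1 (vnil Nat)) (vnil (Vec Nat 1))))) (vcons (Vec Nat 1) 2 (vcons Nat 0 2 (vnil Nat)) (vcons (Vec Nat 1) 1 (vcons Nat 0 6 (vnil Nat)) (vcons (Vec Nat 1) 0 (vcons Nat 0 1 (vnil Nat)) (vnil (Vec Nat 1)))))
observation: normalization takes exactly 7 steps under the normal-order strategy.


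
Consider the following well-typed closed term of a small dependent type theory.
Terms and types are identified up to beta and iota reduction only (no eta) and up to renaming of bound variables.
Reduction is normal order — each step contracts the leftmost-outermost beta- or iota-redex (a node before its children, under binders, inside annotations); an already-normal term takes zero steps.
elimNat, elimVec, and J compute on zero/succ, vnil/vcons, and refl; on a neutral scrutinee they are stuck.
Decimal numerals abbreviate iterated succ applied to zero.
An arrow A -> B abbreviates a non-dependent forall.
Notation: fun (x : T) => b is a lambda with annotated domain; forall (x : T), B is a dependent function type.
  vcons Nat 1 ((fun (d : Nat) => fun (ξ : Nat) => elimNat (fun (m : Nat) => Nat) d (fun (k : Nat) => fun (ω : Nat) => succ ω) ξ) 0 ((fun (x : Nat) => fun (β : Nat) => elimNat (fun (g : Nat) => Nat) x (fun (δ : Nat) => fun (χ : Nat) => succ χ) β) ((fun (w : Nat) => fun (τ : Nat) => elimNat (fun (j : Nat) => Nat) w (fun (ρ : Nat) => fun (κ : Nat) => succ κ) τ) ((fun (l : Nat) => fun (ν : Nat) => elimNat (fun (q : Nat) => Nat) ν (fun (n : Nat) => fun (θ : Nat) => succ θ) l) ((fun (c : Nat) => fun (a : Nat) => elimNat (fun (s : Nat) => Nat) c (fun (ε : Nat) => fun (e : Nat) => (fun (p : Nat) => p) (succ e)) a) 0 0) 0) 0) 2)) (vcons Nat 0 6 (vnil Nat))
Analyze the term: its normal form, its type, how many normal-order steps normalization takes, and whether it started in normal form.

resulting normal form:
  vcons Nat 1 2 (vcons Nat 0 6 (vnil Nat))
type:
  Vec Nat 2
reduction steps (normal order): 27
started in normal form: no
first contracted redex: a beta-redex


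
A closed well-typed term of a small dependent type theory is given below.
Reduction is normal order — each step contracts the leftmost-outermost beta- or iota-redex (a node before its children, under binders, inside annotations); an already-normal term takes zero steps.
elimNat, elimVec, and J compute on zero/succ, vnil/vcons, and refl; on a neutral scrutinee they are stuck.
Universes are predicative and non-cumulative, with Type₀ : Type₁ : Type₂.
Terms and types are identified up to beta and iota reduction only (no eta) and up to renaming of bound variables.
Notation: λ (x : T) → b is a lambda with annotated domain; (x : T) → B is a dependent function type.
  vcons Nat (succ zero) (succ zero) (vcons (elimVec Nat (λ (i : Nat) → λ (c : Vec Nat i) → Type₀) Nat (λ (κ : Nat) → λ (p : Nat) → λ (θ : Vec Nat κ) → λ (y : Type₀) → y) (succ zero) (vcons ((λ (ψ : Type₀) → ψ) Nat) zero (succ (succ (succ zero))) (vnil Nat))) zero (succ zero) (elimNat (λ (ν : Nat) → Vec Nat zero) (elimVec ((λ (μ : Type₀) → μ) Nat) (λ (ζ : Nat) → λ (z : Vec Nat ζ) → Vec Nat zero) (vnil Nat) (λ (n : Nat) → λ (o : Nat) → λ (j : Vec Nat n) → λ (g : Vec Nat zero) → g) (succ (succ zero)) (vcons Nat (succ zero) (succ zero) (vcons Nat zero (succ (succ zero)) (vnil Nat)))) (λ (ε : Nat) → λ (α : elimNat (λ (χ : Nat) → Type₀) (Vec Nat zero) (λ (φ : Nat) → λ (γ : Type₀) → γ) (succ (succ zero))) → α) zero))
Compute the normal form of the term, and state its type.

resulting normal form:
  vcons Nat (succ zero) (succ zero) (vcons Nat zero (succ zero) (vnil Nat))
the term's type:
  Vec Nat (succ (succ zero))
observation: the term reaches its normal form after 18 normal-order steps.


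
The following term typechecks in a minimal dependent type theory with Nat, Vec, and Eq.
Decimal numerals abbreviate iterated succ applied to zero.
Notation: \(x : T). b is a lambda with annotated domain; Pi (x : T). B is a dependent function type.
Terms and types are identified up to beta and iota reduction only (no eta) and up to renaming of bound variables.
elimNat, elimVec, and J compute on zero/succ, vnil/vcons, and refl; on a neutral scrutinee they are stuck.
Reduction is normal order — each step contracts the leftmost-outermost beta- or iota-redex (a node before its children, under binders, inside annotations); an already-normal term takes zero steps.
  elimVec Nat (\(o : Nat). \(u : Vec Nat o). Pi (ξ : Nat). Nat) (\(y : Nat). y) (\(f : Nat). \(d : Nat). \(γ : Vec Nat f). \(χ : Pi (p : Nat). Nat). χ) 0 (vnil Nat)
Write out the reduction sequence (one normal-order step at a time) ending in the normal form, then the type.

normal-order reduction:
  elimVec Nat (\(o : Nat). \(u : Vec Nat o). Pi (ξ : Nat). Nat) (\(y : Nat). y) (\(f : Nat). \(d : Nat). \(γ : Vec Nat f). \(χ : Pi (p : Nat). Nat). χ) 0 (vnil Nat)
  ~> \(o : Nat). o
inferred type:
  Pi (o : Nat). Nat


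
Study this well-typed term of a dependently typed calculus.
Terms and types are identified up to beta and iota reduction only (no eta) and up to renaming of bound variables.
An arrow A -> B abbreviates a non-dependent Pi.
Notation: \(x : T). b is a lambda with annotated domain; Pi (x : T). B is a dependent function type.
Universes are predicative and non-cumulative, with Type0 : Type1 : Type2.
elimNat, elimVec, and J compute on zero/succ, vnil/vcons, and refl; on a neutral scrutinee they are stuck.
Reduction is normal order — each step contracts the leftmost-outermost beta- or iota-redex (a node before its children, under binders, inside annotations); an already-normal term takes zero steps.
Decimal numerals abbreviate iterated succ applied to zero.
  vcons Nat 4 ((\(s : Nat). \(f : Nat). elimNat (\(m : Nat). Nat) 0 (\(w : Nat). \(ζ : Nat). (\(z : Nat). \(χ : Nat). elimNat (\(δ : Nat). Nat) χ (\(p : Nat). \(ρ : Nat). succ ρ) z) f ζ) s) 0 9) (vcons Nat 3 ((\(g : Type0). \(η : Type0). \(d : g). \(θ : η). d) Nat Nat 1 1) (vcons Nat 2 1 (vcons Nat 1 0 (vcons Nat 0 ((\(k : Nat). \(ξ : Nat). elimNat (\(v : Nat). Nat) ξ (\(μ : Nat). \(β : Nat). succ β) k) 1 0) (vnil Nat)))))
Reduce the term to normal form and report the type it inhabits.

resulting normal form:
  vcons Nat 4 0 (vcons Nat 3 1 (vcons Nat 2 1 (vcons Nat 1 0 (vcons Nat 0 1 (vnil Nat)))))
type:
  Vec Nat 5
observation: the first redex contracted is a beta-redex; the normal form is reached in 13 normal-order steps.


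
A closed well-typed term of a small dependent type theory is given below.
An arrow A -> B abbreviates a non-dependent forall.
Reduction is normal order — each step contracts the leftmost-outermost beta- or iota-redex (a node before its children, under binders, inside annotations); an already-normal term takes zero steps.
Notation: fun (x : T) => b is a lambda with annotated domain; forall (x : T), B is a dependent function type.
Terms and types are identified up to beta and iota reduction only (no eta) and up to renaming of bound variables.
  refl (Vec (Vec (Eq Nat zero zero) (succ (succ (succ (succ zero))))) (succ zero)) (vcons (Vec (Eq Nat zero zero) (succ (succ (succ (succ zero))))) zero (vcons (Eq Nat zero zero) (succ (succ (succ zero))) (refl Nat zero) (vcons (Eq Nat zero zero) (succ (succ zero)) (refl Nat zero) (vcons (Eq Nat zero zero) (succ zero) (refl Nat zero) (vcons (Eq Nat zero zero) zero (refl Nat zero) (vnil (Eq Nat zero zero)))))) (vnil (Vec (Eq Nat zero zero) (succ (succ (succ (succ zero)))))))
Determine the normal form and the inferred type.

normal form:
  refl (Vec (Vec (Eq Nat zero zero) (succ (succ (succ (succ zero))))) (succ zero)) (vcons (Vec (Eq Nat zero zero) (succ (succ (succ (succ zero))))) zero (vcons (Eq Nat zero zero) (succ (succ (succ zero))) (refl Nat zero) (vcons (Eq Nat zero zero) (succ (succ zero)) (refl Nat zero) (vcons (Eq Nat zero zero) (succ zero) (refl Nat zero) (vcons (Eq Nat zero zero) zero (refl Nat zero) (vnil (Eq Nat zero zero)))))) (vnil (Vec (Eq Nat zero zero) (succ (succ (succ (succ zero)))))))
type:
  Eq (Vec (Vec (Eq Nat zero zero) (succ (succ (succ (succ zero))))) (succ zero)) (vcons (Vec (Eq Nat zero zero) (succ (succ (succ (succ zero))))) zero (vcons (Eq Nat zero zero) (succ (succ (succ zero))) (refl Nat zero) (vcons (Eq Nat zero zero) (succ (succ zero)) (refl Nat zero) (vcons (Eq Nat zero zero) (succ zero) (refl Nat zero) (vcons (Eq Nat zero zero) zero (refl Nat zero) (vnil (Eq Nat zero zero)))))) (vnil (Vec (Eq Nat zero zero) (succ (succ (succ (succ zero))))))) (vcons (Vec (Eq Nat zero zero) (succ (succ (succ (succ zero))))) zero (vcons (Eq Nat zero zero) (succ (succ (succ zero))) (refl Nat zero) (vcons (Eq Nat zero zero) (succ (succ zero)) (refl Nat zero) (vcons (Eq Nat zero zero) (succ zero) (refl Nat zero) (vcons (Eq Nat zero zero) zero (refl Nat zero) (vnil (Eq Nat zero zero)))))) (vnil (Vec (Eq Nat zero zero) (succ (succ (succ (succ zero)))))))


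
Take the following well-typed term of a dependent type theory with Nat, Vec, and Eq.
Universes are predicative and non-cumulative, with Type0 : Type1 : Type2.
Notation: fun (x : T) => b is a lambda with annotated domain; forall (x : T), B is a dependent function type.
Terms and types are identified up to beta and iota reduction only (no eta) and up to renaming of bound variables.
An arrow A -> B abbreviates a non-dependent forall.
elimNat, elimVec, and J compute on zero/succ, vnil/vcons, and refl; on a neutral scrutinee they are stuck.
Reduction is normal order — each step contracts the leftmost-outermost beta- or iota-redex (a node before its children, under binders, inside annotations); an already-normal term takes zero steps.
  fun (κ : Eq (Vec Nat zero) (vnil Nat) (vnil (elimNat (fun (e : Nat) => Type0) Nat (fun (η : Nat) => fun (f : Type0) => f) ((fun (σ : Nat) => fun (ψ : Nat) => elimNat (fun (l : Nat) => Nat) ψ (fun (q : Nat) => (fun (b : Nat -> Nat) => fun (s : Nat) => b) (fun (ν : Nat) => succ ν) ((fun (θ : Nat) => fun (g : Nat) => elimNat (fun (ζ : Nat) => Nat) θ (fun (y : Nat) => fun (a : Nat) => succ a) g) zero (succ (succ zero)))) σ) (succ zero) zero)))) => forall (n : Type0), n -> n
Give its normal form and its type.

normal form:
  fun (κ : Eq (Vec Nat zero) (vnil Nat) (vnil Nat)) => forall (e : Type0), e -> e
inferred type:
  Eq (Vec Nat zero) (vnil Nat) (vnil Nat) -> Type1


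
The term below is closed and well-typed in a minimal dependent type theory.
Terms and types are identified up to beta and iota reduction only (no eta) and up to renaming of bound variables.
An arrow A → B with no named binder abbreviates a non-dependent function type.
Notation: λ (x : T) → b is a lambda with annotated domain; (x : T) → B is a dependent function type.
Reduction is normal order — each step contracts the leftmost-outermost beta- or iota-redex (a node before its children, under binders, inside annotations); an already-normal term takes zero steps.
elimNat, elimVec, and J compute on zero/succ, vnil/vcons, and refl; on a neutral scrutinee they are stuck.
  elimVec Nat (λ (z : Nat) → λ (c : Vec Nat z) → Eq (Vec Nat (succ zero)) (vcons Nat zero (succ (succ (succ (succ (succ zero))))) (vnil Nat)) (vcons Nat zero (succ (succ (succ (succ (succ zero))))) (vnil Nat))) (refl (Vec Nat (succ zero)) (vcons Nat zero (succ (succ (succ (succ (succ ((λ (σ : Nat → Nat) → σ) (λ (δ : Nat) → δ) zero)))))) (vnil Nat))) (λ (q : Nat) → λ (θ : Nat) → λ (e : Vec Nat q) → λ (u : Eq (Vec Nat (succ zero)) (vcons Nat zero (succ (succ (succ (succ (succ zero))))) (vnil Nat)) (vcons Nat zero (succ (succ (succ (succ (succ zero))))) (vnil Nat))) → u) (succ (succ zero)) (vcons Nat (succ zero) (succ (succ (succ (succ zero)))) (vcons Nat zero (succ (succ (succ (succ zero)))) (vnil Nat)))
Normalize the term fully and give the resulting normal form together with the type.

reduced normal form:
  refl (Vec Nat (succ zero)) (vcons Nat zero (succ (succ (succ (succ (succ zero))))) (vnil Nat))
inferred type:
  Eq (Vec Nat (succ zero)) (vcons Nat zero (succ (succ (succ (succ (succ zero))))) (vnil Nat)) (vcons Nat zero (succ (succ (succ (succ (succ zero))))) (vnil Nat))
observation: 13 normal-order steps separate the term from its normal form.


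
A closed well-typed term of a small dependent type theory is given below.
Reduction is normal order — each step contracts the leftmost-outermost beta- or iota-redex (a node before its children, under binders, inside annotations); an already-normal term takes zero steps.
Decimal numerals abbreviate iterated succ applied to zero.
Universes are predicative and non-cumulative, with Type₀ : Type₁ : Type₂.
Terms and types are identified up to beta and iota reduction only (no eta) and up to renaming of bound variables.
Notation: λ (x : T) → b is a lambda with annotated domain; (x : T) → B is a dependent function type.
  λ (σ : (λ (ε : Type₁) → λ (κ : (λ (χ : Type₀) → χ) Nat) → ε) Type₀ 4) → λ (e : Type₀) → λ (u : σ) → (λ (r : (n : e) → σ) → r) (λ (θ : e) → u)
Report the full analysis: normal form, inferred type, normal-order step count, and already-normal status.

reduced normal form:
  λ (σ : Type₀) → λ (ε : Type₀) → λ (κ : σ) → λ (χ : ε) → κ
type:
  (σ : Type₀) → (ε : Type₀) → (κ : σ) → (χ : ε) → σ
steps to reach normal form (normal order): 3
already normal: no
first redex: a beta-redex


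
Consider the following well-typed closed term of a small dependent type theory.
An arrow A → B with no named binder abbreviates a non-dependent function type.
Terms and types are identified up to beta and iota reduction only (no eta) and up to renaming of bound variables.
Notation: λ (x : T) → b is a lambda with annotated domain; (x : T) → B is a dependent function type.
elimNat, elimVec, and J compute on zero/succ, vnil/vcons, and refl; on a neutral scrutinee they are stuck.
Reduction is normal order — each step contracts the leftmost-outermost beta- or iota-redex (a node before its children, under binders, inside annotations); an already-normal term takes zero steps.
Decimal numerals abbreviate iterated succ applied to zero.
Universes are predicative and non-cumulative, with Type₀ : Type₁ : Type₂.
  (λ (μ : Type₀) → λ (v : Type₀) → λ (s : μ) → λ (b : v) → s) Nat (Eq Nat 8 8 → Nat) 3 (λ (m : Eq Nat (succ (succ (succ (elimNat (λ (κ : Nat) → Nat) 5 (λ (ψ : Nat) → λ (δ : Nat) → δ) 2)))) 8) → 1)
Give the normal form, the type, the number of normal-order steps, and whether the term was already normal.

normal form:
  3
type:
  Nat
normal-order step count: 4
term was already normal: no
first contracted redex: a beta-redex


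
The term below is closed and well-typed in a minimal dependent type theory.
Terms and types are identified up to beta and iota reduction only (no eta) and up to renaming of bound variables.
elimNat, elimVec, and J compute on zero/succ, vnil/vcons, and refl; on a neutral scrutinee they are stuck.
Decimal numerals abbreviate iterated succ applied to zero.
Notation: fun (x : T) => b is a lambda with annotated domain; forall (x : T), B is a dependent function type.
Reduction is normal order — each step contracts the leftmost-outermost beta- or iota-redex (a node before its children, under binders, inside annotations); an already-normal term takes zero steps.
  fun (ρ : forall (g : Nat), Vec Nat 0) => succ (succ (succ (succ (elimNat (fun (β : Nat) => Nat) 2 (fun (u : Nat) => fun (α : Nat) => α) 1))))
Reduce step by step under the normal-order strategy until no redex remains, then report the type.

reduction (normal order):
  fun (ρ : forall (g : Nat), Vec Nat 0) => succ (succ (succ (succ (elimNat (fun (β : Nat) => Nat) 2 (fun (u : Nat) => fun (α : Nat) => α) 1))))
  ~> fun (ρ : forall (g : Nat), Vec Nat 0) => succ (succ (succ (succ ((fun (β : Nat) => fun (u : Nat) => u) 0 (elimNat (fun (α : Nat) => Nat) 2 (fun (w : Nat) => fun (μ : Nat) => μ) 0)))))
  ~> fun (ρ : forall (g : Nat), Vec Nat 0) => succ (succ (succ (succ ((fun (β : Nat) => β) (elimNat (fun (u : Nat) => Nat) 2 (fun (α : Nat) => fun (w : Nat) => w) 0)))))
  ~> fun (ρ : forall (g : Nat), Vec Nat 0) => succ (succ (succ (succ (elimNat (fun (β : Nat) => Nat) 2 (fun (u : Nat) => fun (α : Nat) => α) 0))))
  ~> fun (ρ : forall (g : Nat), Vec Nat 0) => 6
type:
  forall (ρ : forall (g : Nat), Vec Nat 0), Nat


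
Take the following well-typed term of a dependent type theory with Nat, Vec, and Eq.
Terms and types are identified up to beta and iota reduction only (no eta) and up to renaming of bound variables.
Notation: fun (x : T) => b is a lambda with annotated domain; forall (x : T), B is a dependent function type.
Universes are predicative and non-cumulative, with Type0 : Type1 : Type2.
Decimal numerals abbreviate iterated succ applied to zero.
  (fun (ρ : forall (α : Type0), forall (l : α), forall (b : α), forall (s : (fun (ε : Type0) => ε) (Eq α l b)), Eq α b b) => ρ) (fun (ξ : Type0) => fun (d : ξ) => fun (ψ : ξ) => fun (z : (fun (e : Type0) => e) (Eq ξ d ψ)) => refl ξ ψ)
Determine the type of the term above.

inferred type:
  forall (ρ : Type0), forall (α : ρ), forall (l : ρ), forall (b : Eq ρ α l), Eq ρ l l


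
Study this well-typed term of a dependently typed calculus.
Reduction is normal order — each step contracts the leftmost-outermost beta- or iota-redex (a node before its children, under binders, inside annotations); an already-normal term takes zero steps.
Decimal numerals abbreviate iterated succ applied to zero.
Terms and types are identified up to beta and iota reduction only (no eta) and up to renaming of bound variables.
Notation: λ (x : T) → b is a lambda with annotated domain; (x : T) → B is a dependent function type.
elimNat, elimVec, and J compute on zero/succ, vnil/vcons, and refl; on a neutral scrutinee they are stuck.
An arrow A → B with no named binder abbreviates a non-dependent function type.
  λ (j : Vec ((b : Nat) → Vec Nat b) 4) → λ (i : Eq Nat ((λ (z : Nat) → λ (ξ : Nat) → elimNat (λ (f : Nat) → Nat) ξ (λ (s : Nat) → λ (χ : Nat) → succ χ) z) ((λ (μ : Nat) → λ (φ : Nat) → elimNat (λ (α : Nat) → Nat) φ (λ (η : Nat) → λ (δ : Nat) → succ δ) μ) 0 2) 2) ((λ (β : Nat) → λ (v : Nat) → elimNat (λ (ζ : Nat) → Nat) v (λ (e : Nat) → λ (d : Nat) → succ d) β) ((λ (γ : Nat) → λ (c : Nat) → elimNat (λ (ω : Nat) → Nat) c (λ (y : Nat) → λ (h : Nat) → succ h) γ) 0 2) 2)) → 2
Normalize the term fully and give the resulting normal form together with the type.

resulting normal form:
  λ (j : Vec ((b : Nat) → Vec Nat b) 4) → λ (i : Eq Nat 4 4) → 2
type:
  Vec ((j : Nat) → Vec Nat j) 4 → Eq Nat 4 4 → Nat
observation: contracting a beta-redex first, the term normalizes in 24 steps.


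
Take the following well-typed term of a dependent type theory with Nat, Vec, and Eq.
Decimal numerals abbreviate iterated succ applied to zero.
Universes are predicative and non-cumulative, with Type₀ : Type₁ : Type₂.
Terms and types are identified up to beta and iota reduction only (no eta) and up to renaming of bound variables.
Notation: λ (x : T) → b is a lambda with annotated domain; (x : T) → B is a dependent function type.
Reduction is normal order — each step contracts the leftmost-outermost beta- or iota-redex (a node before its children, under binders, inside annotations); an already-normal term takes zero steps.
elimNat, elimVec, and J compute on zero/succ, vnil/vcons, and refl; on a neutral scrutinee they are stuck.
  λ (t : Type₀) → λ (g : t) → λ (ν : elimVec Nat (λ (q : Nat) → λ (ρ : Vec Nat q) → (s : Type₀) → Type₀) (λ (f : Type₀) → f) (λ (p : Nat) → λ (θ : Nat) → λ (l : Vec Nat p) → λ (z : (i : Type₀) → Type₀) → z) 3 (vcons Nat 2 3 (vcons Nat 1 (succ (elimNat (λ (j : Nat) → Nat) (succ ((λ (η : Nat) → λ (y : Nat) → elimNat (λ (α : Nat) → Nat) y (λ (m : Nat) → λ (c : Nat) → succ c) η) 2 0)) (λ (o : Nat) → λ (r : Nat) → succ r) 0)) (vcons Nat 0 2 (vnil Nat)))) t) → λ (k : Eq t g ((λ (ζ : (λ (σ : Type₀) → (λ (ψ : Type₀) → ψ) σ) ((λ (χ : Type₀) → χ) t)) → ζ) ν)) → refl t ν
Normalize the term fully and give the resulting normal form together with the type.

resulting normal form:
  λ (t : Type₀) → λ (g : t) → λ (ν : t) → λ (q : Eq t g ν) → refl t ν
the term's type:
  (t : Type₀) → (g : t) → (ν : t) → (q : Eq t g ν) → Eq t ν ν
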